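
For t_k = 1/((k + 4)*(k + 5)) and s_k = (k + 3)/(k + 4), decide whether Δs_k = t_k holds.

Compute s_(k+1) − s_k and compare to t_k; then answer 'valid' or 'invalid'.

s_(k+1) = (k + 4)/(k + 5)
s_(k+1) − s_k = 1/(k**2 + 9*k + 20)
(s_(k+1) − s_k) − t_k = 0

Valid — Δs_k = t_k.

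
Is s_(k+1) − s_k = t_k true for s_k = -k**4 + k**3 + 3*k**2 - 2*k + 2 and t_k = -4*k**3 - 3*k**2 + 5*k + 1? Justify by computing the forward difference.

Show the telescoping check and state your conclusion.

Valid: the claim telescopes to t_k.

s_(k+1) = -k**4 - 3*k**3 + 3*k + 3
s_(k+1) − s_k = -4*k**3 - 3*k**2 + 5*k + 1
(s_(k+1) − s_k) − t_k = 0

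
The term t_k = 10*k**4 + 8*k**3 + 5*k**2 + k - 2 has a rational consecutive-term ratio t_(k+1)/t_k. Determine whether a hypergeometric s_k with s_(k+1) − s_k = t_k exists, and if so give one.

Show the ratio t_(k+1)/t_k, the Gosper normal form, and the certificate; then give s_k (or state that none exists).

r(k) = (10*k**4 + 48*k**3 + 89*k**2 + 75*k + 22)/(10*k**4 + 8*k**3 + 5*k**2 + k - 2) after simplifying.
Factor: A=1; B=1; C=k**4 + 4*k**3/5 + k**2/2 + k/10 - 1/5.
Set up (1)·f(k+1) − (1)·f(k) − (k**4 + 4*k**3/5 + k**2/2 + k/10 - 1/5) = 0.
deg f ≤ 5 (via 0,0,4).
Match coefficients ⇒ f(k) = k*(2*k**4 - 3*k**3 + k**2 - 2)/10.
Get s_k = R·t_k = k*(2*k**4 - 3*k**3 + k**2 - 2) with R(k) = B(k−1)f(k)/C(k) = k*(2*k**4 - 3*k**3 + k**2 - 2)/(10*k**4 + 8*k**3 + 5*k**2 + k - 2).
Δs = 10*k**4 + 8*k**3 + 5*k**2 + k - 2, as required.

s_k = k*(2*k**4 - 3*k**3 + k**2 - 2)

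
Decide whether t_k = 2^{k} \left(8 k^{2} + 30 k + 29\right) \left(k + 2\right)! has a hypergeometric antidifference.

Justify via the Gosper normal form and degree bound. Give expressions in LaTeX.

r(k) = 2*(8*k**3 + 70*k**2 + 205*k + 201)/(8*k**2 + 30*k + 29) after simplifying.
So A=2*k + 6 and B=1, with C=k**2 + 15*k/4 + 29/8.
Set up (2*k + 6)·f(k+1) − (1)·f(k) − (k**2 + 15*k/4 + 29/8) = 0.
Degrees (1,0,2) ⇒ d ≤ 1.
A polynomial solution: f(k) = (4*k + 1)/8.
R(k) = B(k−1)·f(k)/C(k) = (4*k + 1)/(8*k**2 + 30*k + 29); s_k = R·t_k = 2**k*(4*k + 1)*factorial(k + 2).
Check: Δs_k = 2**k*(8*k**2 + 30*k + 29)*factorial(k + 2). ✓

Yes. s_k = 2^{k} \left(4 k + 1\right) \left(k + 2\right)!.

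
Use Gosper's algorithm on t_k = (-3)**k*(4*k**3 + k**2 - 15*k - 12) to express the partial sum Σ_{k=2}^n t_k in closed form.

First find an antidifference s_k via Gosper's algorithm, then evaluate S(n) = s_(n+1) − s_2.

S(n) = 3*(-3)**n*n**3 + 3*(-3)**n*n**2 - 12*(-3)**n*n - 12*(-3)**n - 54

The ratio is 3*(-4*k**3 - 13*k**2 + k + 22)/(4*k**3 + k**2 - 15*k - 12).
Gosper form: A/B · C(k+1)/C(k) with A=-3, B=1, C=k**3 + k**2/4 - 15*k/4 - 3.
Need (-3)·f(k+1) − (1)·f(k) = k**3 + k**2/4 - 15*k/4 - 3.
From deg A=0, deg B=0, deg C=3: d=3.
Solving with deg f ≤ 3: f(k) = -k*(k - 3)*(k + 1)/4.
Then R = B(k−1)f/C = -k*(k - 3)/(4*k**2 - 3*k - 12), so s_k = R(k)·t_k = (-3)**k*k*(-k**2 + 2*k + 3).
Check: Δs_k = (-3)**k*(4*k**3 + k**2 - 15*k - 12). ✓
s_(n+1) = (-3)**(n + 1)*(-n**3 - n**2 + 4*n + 4) and s_(2) = 54, so S(n) = 3*(-3)**n*n**3 + 3*(-3)**n*n**2 - 12*(-3)**n*n - 12*(-3)**n - 54.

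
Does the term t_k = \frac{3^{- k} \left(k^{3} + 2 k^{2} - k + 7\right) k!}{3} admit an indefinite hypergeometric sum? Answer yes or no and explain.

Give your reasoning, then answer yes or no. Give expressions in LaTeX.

Yes. s_k = 3^{- k} \left(k^{2} + 2 k - 2\right) k!.

Step 1: r(k) = (k + 1)*(-k + (k + 1)**3 + 2*(k + 1)**2 + 6)/(3*(k**3 + 2*k**2 - k + 7)).
A = k/3 + 1/3, B = 1, C = k**3 + 2*k**2 - k + 7.
Set up (k/3 + 1/3)·f(k+1) − (1)·f(k) − (k**3 + 2*k**2 - k + 7) = 0.
Degrees (1,0,3) ⇒ d ≤ 2.
A polynomial solution: f(k) = 3*(k**2 + 2*k - 2).
Certificate R = B(k−1)f/C = 3*(k**2 + 2*k - 2)/(k**3 + 2*k**2 - k + 7) gives s_k = (k**2 + 2*k - 2)*factorial(k)/3**k.
Verify: (k**3 + 2*k**2 - k + 7)*factorial(k)/(3*3**k) matches t_k.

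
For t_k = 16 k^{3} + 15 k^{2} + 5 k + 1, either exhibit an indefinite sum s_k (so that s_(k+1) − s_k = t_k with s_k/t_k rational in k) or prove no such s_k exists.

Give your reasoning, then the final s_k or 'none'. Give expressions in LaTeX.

Step 1: r(k) = (16*k**3 + 63*k**2 + 83*k + 37)/(16*k**3 + 15*k**2 + 5*k + 1).
So A=1 and B=1, with C=k**3 + 15*k**2/16 + 5*k/16 + 1/16.
f must satisfy (1)·f(k+1) − (1)·f(k) = k**3 + 15*k**2/16 + 5*k/16 + 1/16.
d = 4 from the (0,0,3) case.
Solve for f: f(k) = k*(4*k**3 - 3*k**2 - k + 1)/16 (degree 4 ≤ 4).
R(k) = B(k−1)·f(k)/C(k) = k*(4*k**3 - 3*k**2 - k + 1)/(16*k**3 + 15*k**2 + 5*k + 1); s_k = R·t_k = k*(4*k**3 - 3*k**2 - k + 1).
Δs = 16*k**3 + 15*k**2 + 5*k + 1, as required.

s_k = k \left(4 k^{3} - 3 k^{2} - k + 1\right)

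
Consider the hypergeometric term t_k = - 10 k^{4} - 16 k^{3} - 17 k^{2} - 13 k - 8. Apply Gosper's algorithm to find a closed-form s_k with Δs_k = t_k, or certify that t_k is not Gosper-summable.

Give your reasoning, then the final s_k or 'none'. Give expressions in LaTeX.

s_k = k \left(- 2 k^{4} + k^{3} - k^{2} - 2 k - 4\right)

t_(k+1)/t_k = (10*k**4 + 56*k**3 + 125*k**2 + 135*k + 64)/(10*k**4 + 16*k**3 + 17*k**2 + 13*k + 8).
Normal form (A,B,C) = (1, 1, k**4 + 8*k**3/5 + 17*k**2/10 + 13*k/10 + 4/5).
Solve (1)·f(k+1) − (1)·f(k) = k**4 + 8*k**3/5 + 17*k**2/10 + 13*k/10 + 4/5.
Degrees (0,0,4) ⇒ d ≤ 5.
Solving with deg f ≤ 5: f(k) = k*(2*k**4 - k**3 + k**2 + 2*k + 4)/10.
R(k) = B(k−1)·f(k)/C(k) = k*(2*k**4 - k**3 + k**2 + 2*k + 4)/(10*k**4 + 16*k**3 + 17*k**2 + 13*k + 8); s_k = R·t_k = k*(-2*k**4 + k**3 - k**2 - 2*k - 4).
Check: Δs_k = -10*k**4 - 16*k**3 - 17*k**2 - 13*k - 8. ✓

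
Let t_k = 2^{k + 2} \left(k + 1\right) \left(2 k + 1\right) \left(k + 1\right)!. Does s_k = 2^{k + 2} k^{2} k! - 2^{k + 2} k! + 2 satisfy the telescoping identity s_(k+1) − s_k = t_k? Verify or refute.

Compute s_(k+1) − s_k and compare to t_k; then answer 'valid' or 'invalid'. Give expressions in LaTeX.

s_(k+1) = 8*2**k*k**3*factorial(k) + 24*2**k*k**2*factorial(k) + 16*2**k*k*factorial(k) + 2
s_(k+1) − s_k = 2**(k + 2)*(k + 1)*(2*k + 1)*factorial(k + 1)
(s_(k+1) − s_k) − t_k = 0

Valid: the claim telescopes to t_k.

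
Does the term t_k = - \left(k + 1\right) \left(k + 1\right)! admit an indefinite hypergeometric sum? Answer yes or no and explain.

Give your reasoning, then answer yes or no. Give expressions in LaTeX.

t_(k+1)/t_k = (k + 2)**2/(k + 1).
A = k + 2, B = 1, C = k + 1.
Set up (k + 2)·f(k+1) − (1)·f(k) − (k + 1) = 0.
Bound: deg f ≤ 0.
A polynomial solution: f(k) = 1.
So s_k = (B(k−1)f/C)·t_k = (1/(k + 1))·t_k = -factorial(k + 1).
Δs = -(k + 1)*factorial(k + 1), as required.

Yes. s_k = - \left(k + 1\right)!.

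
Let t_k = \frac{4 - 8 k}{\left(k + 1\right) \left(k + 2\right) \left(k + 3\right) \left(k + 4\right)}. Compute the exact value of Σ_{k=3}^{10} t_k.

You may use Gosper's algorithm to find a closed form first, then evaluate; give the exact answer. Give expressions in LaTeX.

Σ = -109/1365

Ratio r(k) = (k + 1)*(2*k + 1)/((k + 5)*(2*k - 1)).
So A=k + 1 and B=k + 5, with C=k - 1/2.
Key eq: (k + 1)·f(k+1) = (k + 4)·f(k) + (k - 1/2).
Bound: deg f ≤ 3.
Solve for f: f(k) = -k/2 (degree 1 ≤ 3).
Certificate R = B(k−1)f/C = -k*(k + 4)/(2*k - 1) gives s_k = 4*k/((k + 1)*(k + 2)*(k + 3)).
Δs = 4*(1 - 2*k)/(k**4 + 10*k**3 + 35*k**2 + 50*k + 24), as required.
Evaluate s at k=11 and k=3: 11/546 and 1/10; difference -109/1365.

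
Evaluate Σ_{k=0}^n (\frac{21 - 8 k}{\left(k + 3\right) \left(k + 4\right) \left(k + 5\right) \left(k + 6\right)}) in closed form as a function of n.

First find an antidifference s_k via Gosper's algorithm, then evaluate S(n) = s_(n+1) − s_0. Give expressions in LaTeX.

S(n) = \frac{n^{3} + 15 n^{2} + 154 n + 140}{20 \left(n^{3} + 15 n^{2} + 74 n + 120\right)}

Compute t_(k+1)/t_k: get (k + 3)*(8*k - 13)/((k + 7)*(8*k - 21)).
A = k + 3, B = k + 7, C = k - 21/8.
Key eq: (k + 3)·f(k+1) = (k + 6)·f(k) + (k - 21/8).
deg f ≤ 3 (via 1,1,1).
Match coefficients ⇒ f(k) = -k*(k**2 + 12*k + 127)/160.
R(k) = B(k−1)·f(k)/C(k) = -k*(k + 6)*(k**2 + 12*k + 127)/(20*(8*k - 21)); s_k = R·t_k = k*(k**2 + 12*k + 127)/(20*(k + 3)*(k + 4)*(k + 5)).
s_(k+1) − s_k = (21 - 8*k)/(k**4 + 18*k**3 + 119*k**2 + 342*k + 360) = t_k.
Σ_(k=0)^n t_k = s_(n+1) − s_(0) = ((n**3 + 15*n**2 + 154*n + 140)/(20*(n**3 + 15*n**2 + 74*n + 120))) − (0), i.e. (n**3 + 15*n**2 + 154*n + 140)/(20*(n**3 + 15*n**2 + 74*n + 120)).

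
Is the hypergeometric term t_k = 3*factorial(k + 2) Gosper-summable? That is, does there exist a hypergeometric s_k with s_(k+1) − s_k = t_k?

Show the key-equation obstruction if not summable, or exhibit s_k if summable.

No — key equation has no polynomial f.

The ratio is k + 3.
Factor: A=k + 3; B=1; C=1.
Set up (k + 3)·f(k+1) − (1)·f(k) − (1) = 0.
deg f ≤ -1 (via 1,0,0).
Negative degree bound (-1): no f exists, t_k not Gosper-summable.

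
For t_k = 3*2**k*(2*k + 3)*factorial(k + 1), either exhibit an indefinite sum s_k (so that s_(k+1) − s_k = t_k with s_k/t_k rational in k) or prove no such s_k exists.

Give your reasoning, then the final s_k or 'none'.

s_k = 3*2**k*factorial(k + 1)

Ratio r(k) = 2*(k + 2)*(2*k + 5)/(2*k + 3).
So A=2*k + 4 and B=1, with C=k + 3/2.
Solve (2*k + 4)·f(k+1) − (1)·f(k) = k + 3/2.
d = 0 from the (1,0,1) case.
Coefficient equations give f(k) = 1/2.
R(k) = B(k−1)·f(k)/C(k) = 1/(2*k + 3); s_k = R·t_k = 3*2**k*factorial(k + 1).
Δs = 3*2**k*(2*k + 3)*factorial(k + 1), as required.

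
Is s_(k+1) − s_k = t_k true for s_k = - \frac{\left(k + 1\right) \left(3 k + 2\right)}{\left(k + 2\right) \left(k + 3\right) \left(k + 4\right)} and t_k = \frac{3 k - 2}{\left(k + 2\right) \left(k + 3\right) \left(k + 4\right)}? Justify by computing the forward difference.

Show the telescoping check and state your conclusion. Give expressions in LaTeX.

s_(k+1) = -(k + 2)*(3*k + 5)/((k + 3)*(k + 4)*(k + 5))
s_(k+1) − s_k = (3*k**2 - 5*k - 10)/(k**4 + 14*k**3 + 71*k**2 + 154*k + 120)
(s_(k+1) − s_k) − t_k = -18*k/(k**4 + 14*k**3 + 71*k**2 + 154*k + 120)

Invalid: residual - \frac{18 k}{k^{4} + 14 k^{3} + 71 k^{2} + 154 k + 120} ≠ 0.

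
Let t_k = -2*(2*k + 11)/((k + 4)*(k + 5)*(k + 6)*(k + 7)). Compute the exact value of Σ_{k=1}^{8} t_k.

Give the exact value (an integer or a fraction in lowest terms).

Σ = -64/1365

Ratio r(k) = (k + 4)*(2*k + 13)/((k + 8)*(2*k + 11)).
Factor: A=k + 4; B=k + 8; C=k + 11/2.
Solve (k + 4)·f(k+1) − (k + 7)·f(k) = k + 11/2.
deg f ≤ 3 (via 1,1,1).
Coefficient equations give f(k) = k*(k + 5)*(k + 10)/48.
Get s_k = R·t_k = k*(-k - 10)/(12*(k**2 + 10*k + 24)) with R(k) = B(k−1)f(k)/C(k) = k*(k + 5)*(k + 7)*(k + 10)/(24*(2*k + 11)).
s_(k+1) − s_k = 2*(-2*k - 11)/(k**4 + 22*k**3 + 179*k**2 + 638*k + 840) = t_k.
Σ_(k=1)^(8) t_k = s_(9) − s_(1) = -19/260 − (-11/420) = -64/1365.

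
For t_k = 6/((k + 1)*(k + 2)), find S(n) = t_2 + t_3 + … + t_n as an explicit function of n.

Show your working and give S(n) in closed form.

S(n) = 2*(n - 1)/(n + 2)

Compute t_(k+1)/t_k: get (k + 1)/(k + 3).
So A=k + 1 and B=k + 3, with C=1.
Set up (k + 1)·f(k+1) − (k + 2)·f(k) − (1) = 0.
Degrees (1,1,0) ⇒ d ≤ 1.
Match coefficients ⇒ f(k) = k.
R(k) = B(k−1)·f(k)/C(k) = k*(k + 2); s_k = R·t_k = 6*k/(k + 1).
s_(k+1) − s_k = 6/(k**2 + 3*k + 2) = t_k.
Evaluate: s_(n+1) = 6*(n + 1)/(n + 2); subtract s_(2) = 4 ⇒ S(n) = 2*(n - 1)/(n + 2).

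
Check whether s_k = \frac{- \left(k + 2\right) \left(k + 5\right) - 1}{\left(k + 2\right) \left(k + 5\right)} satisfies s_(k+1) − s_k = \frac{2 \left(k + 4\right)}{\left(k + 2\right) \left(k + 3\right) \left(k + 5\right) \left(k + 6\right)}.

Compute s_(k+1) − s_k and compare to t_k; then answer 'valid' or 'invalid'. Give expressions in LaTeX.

s_(k+1) = (-(k + 3)*(k + 6) - 1)/((k + 3)*(k + 6))
s_(k+1) − s_k = 2*(k + 4)/(k**4 + 16*k**3 + 91*k**2 + 216*k + 180)
(s_(k+1) − s_k) − t_k = 0

Valid: the claim telescopes to t_k.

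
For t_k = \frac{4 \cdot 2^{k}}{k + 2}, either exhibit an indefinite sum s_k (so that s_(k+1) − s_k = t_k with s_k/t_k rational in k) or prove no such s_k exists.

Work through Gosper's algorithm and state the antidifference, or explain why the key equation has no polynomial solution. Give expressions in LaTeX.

r(k) = 2*(k + 2)/(k + 3) after simplifying.
Take A(k)=2*k + 4, B(k)=k + 3, C(k)=1.
Need (2*k + 4)·f(k+1) − (k + 2)·f(k) = 1.
Bound: deg f ≤ -1.
deg f ≤ -1 is impossible — no certificate.

none — t_k is not Gosper-summable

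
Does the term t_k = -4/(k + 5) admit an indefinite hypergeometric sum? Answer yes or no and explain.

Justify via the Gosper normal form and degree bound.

No. Not Gosper-summable.

t_(k+1)/t_k = (k + 5)/(k + 6).
A = k + 5, B = k + 6, C = 1.
f must satisfy (k + 5)·f(k+1) − (k + 5)·f(k) = 1.
From deg A=1, deg B=1, deg C=0: d=0.
Write f(k) = c0. Then LHS − RHS = -1, requiring -1 = 0: contradictory. No certificate.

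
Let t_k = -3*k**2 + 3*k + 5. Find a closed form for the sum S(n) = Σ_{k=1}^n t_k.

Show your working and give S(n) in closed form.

S(n) = n*(6 - n**2)

The ratio is (3*k**2 + 3*k - 5)/(3*k**2 - 3*k - 5).
So A=1 and B=1, with C=k**2 - k - 5/3.
Set up (1)·f(k+1) − (1)·f(k) − (k**2 - k - 5/3) = 0.
From deg A=0, deg B=0, deg C=2: d=3.
Solving with deg f ≤ 3: f(k) = k*(k**2 - 3*k - 3)/3.
R(k) = B(k−1)·f(k)/C(k) = k*(k**2 - 3*k - 3)/(3*k**2 - 3*k - 5); s_k = R·t_k = k*(-k**2 + 3*k + 3).
Verify: -3*k**2 + 3*k + 5 matches t_k.
s_(n+1) = -n**3 + 6*n + 5 and s_(1) = 5, so S(n) = n*(6 - n**2).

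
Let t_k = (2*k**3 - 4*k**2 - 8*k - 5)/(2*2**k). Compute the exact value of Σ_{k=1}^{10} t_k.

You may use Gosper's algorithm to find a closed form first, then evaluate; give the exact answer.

Σ = 4241/2048

The ratio is (k**3 + k**2 - 5*k - 15/2)/(2*k**3 - 4*k**2 - 8*k - 5).
Take A(k)=1/2, B(k)=1, C(k)=k**3 - 2*k**2 - 4*k - 5/2.
Set up (1/2)·f(k+1) − (1)·f(k) − (k**3 - 2*k**2 - 4*k - 5/2) = 0.
Degrees (0,0,3) ⇒ d ≤ 3.
Solving with deg f ≤ 3: f(k) = -2*k**3 - 2*k**2 - 2*k - 1.
R(k) = B(k−1)·f(k)/C(k) = -2*(2*k**3 + 2*k**2 + 2*k + 1)/(2*k**3 - 4*k**2 - 8*k - 5); s_k = R·t_k = (-2*k**3 - 2*k**2 - 2*k - 1)/2**k.
Δs = (2*k**3 - 4*k**2 - 8*k - 5)/(2*2**k), as required.
Sum = s_(11) − s_(1); s_(11) = -2927/2048, s_(1) = -7/2 ⇒ 4241/2048.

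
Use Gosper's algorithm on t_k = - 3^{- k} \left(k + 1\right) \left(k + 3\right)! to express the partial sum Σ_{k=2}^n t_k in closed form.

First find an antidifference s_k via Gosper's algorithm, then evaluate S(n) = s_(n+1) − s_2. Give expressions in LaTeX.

S(n) = 40 - 3^{- n} \left(n + 4\right)!

Step 1: r(k) = (k + 2)*(k + 4)/(3*(k + 1)).
Take A(k)=k/3 + 4/3, B(k)=1, C(k)=k + 1.
f must satisfy (k/3 + 4/3)·f(k+1) − (1)·f(k) = k + 1.
Bound: deg f ≤ 0.
Coefficient equations give f(k) = 3.
Then R = B(k−1)f/C = 3/(k + 1), so s_k = R(k)·t_k = -3**(1 - k)*factorial(k + 3).
Δs = -(k + 1)*factorial(k + 3)/3**k, as required.
Telescope: S(n) = s_(n+1) − s_(2) = -factorial(n + 4)/3**n − (-40) = 40 - factorial(n + 4)/3**n.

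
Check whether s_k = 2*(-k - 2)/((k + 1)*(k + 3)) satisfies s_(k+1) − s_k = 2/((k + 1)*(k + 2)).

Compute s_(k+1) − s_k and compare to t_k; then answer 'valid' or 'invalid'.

Invalid: residual 2*(-2*k - 5)/(k**4 + 10*k**3 + 35*k**2 + 50*k + 24) ≠ 0.

s_(k+1) = 2*(-k - 3)/((k + 2)*(k + 4))
s_(k+1) − s_k = 2*(k**2 + 5*k + 7)/(k**4 + 10*k**3 + 35*k**2 + 50*k + 24)
(s_(k+1) − s_k) − t_k = 2*(-2*k - 5)/(k**4 + 10*k**3 + 35*k**2 + 50*k + 24)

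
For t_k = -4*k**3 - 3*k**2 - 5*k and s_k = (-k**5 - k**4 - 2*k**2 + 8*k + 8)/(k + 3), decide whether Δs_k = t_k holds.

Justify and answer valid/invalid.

s_(k+1) = (8*k - (k + 1)**5 - (k + 1)**4 - 2*(k + 1)**2 + 16)/(k + 4)
s_(k+1) − s_k = (-4*k**5 - 28*k**4 - 58*k**3 - 59*k**2 - 43*k + 4)/(k**2 + 7*k + 12)
(s_(k+1) − s_k) − t_k = (3*k**4 + 16*k**3 + 12*k**2 + 17*k + 4)/(k**2 + 7*k + 12)

Invalid: residual (3*k**4 + 16*k**3 + 12*k**2 + 17*k + 4)/(k**2 + 7*k + 12) ≠ 0.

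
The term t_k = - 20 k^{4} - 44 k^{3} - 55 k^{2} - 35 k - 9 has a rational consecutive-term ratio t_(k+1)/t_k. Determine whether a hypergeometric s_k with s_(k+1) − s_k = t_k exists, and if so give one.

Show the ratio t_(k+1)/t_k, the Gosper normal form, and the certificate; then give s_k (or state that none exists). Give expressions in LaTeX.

s_k = k^{2} \left(- 4 k^{3} - k^{2} - 3 k - 1\right)

Compute t_(k+1)/t_k: get (20*k**4 + 124*k**3 + 307*k**2 + 357*k + 163)/(20*k**4 + 44*k**3 + 55*k**2 + 35*k + 9).
Normal form (A,B,C) = (1, 1, k**4 + 11*k**3/5 + 11*k**2/4 + 7*k/4 + 9/20).
Key eq: (1)·f(k+1) = (1)·f(k) + (k**4 + 11*k**3/5 + 11*k**2/4 + 7*k/4 + 9/20).
Bound: deg f ≤ 5.
Solving with deg f ≤ 5: f(k) = k**2*(4*k**3 + k**2 + 3*k + 1)/20.
Get s_k = R·t_k = k**2*(-4*k**3 - k**2 - 3*k - 1) with R(k) = B(k−1)f(k)/C(k) = k**2*(4*k**3 + k**2 + 3*k + 1)/(20*k**4 + 44*k**3 + 55*k**2 + 35*k + 9).
s_(k+1) − s_k = -20*k**4 - 44*k**3 - 55*k**2 - 35*k - 9 = t_k.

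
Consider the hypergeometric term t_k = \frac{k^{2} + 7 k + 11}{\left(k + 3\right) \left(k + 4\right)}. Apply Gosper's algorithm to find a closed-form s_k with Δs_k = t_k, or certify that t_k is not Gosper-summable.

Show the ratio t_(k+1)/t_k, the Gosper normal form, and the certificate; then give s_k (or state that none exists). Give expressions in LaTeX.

Compute t_(k+1)/t_k: get (k + 3)*(7*k + (k + 1)**2 + 18)/((k + 5)*(k**2 + 7*k + 11)).
Gosper form: A/B · C(k+1)/C(k) with A=k + 3, B=k + 5, C=k**2 + 7*k + 11.
Key eq: (k + 3)·f(k+1) = (k + 4)·f(k) + (k**2 + 7*k + 11).
deg f ≤ 2 (via 1,1,2).
Solving with deg f ≤ 2: f(k) = k*(3*k + 8)/3.
Get s_k = R·t_k = k*(3*k + 8)/(3*(k + 3)) with R(k) = B(k−1)f(k)/C(k) = k*(k + 4)*(3*k + 8)/(3*(k**2 + 7*k + 11)).
Δs = (k**2 + 7*k + 11)/(k**2 + 7*k + 12), as required.

s_k = \frac{k \left(3 k + 8\right)}{3 \left(k + 3\right)}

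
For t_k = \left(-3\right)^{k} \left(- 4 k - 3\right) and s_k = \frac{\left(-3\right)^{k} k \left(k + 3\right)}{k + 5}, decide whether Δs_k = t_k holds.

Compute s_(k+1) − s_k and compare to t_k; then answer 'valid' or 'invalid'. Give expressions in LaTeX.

s_(k+1) = (-3)**(k + 1)*(k + 1)*(k + 4)/(k + 6)
s_(k+1) − s_k = (-3)**k*(-4*k**3 - 39*k**2 - 105*k - 60)/(k**2 + 11*k + 30)
(s_(k+1) − s_k) − t_k = (-3)**k*(8*k**2 + 48*k + 30)/(k**2 + 11*k + 30)

Invalid: residual \frac{\left(-3\right)^{k} \left(8 k^{2} + 48 k + 30\right)}{k^{2} + 11 k + 30} ≠ 0.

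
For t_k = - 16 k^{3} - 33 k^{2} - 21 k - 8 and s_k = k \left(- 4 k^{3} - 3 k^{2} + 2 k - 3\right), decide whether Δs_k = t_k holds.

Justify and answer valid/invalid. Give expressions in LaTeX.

s_(k+1) = -4*k**4 - 19*k**3 - 31*k**2 - 24*k - 8
s_(k+1) − s_k = -16*k**3 - 33*k**2 - 21*k - 8
(s_(k+1) − s_k) − t_k = 0

Valid: the claim telescopes to t_k.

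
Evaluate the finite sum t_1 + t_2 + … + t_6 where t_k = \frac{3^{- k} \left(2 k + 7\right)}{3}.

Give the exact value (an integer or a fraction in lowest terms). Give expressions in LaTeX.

Σ = 3634/2187

r(k) = (2*k + 9)/(3*(2*k + 7)) after simplifying.
Gosper form: A/B · C(k+1)/C(k) with A=1/3, B=1, C=k + 7/2.
Solve (1/3)·f(k+1) − (1)·f(k) = k + 7/2.
Degrees (0,0,1) ⇒ d ≤ 1.
A polynomial solution: f(k) = -3*(k + 4)/2.
R(k) = B(k−1)·f(k)/C(k) = -3*(k + 4)/(2*k + 7); s_k = R·t_k = (-k - 4)/3**k.
Δs = (2*k + 7)/(3*3**k), as required.
Telescoping: Σ = s_(7) − s_(1) = -11/2187 − (-5/3) = 3634/2187.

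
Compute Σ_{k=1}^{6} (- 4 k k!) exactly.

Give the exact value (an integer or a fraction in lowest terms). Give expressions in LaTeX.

Σ = -20156

r(k) = (k + 1)**2/k after simplifying.
Factor: A=k + 1; B=1; C=k.
Key eq: (k + 1)·f(k+1) = (1)·f(k) + (k).
d = 0 from the (1,0,1) case.
Coefficient equations give f(k) = 1.
R(k) = B(k−1)·f(k)/C(k) = 1/k; s_k = R·t_k = -4*factorial(k).
s_(k+1) − s_k = -4*k*factorial(k) = t_k.
Telescoping: Σ = s_(7) − s_(1) = -20160 − (-4) = -20156.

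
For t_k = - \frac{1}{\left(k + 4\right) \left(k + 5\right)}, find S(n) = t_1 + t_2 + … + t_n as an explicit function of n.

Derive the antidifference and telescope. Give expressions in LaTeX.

Step 1: r(k) = (k + 4)/(k + 6).
Normal form (A,B,C) = (k + 4, k + 6, 1).
f must satisfy (k + 4)·f(k+1) − (k + 5)·f(k) = 1.
Degrees (1,1,0) ⇒ d ≤ 1.
Match coefficients ⇒ f(k) = k/4.
R(k) = B(k−1)·f(k)/C(k) = k*(k + 5)/4; s_k = R·t_k = -k/(4*k + 16).
Δs = -1/(k**2 + 9*k + 20), as required.
Telescope: S(n) = s_(n+1) − s_(1) = (-n - 1)/(4*(n + 5)) − (-1/20) = -n/(5*n + 25).

S(n) = - \frac{n}{5 n + 25}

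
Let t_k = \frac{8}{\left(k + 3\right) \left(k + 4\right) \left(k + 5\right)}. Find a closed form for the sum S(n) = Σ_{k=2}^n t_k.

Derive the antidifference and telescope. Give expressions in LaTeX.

S(n) = \frac{2 \left(n^{2} + 9 n - 10\right)}{15 \left(n^{2} + 9 n + 20\right)}

Ratio r(k) = (k + 3)/(k + 6).
Factor: A=k + 3; B=k + 6; C=1.
Solve (k + 3)·f(k+1) − (k + 5)·f(k) = 1.
Bound: deg f ≤ 2.
Solve for f: f(k) = k*(k + 7)/24 (degree 2 ≤ 2).
Certificate R = B(k−1)f/C = k*(k + 5)*(k + 7)/24 gives s_k = k*(k + 7)/(3*(k + 3)*(k + 4)).
s_(k+1) − s_k = 8/(k**3 + 12*k**2 + 47*k + 60) = t_k.
s_(n+1) = (n**2 + 9*n + 8)/(3*(n**2 + 9*n + 20)) and s_(2) = 1/5, so S(n) = 2*(n**2 + 9*n - 10)/(15*(n**2 + 9*n + 20)).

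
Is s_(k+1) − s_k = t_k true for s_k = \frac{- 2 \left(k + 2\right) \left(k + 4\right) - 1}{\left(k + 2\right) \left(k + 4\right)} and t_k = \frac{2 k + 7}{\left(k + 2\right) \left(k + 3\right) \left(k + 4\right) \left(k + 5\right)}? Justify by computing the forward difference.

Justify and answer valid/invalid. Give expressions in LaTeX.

s_(k+1) = (-2*(k + 3)*(k + 5) - 1)/((k + 3)*(k + 5))
s_(k+1) − s_k = (2*k + 7)/(k**4 + 14*k**3 + 71*k**2 + 154*k + 120)
(s_(k+1) − s_k) − t_k = 0

valid; difference matches t_k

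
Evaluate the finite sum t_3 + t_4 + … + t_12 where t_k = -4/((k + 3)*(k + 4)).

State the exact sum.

Σ = -5/12

Step 1: r(k) = (k + 3)/(k + 5).
Factor: A=k + 3; B=k + 5; C=1.
Solve (k + 3)·f(k+1) − (k + 4)·f(k) = 1.
deg f ≤ 1 (via 1,1,0).
Solve for f: f(k) = k/3 (degree 1 ≤ 1).
Then R = B(k−1)f/C = k*(k + 4)/3, so s_k = R(k)·t_k = -4*k/(3*k + 9).
Δs = -4/(k**2 + 7*k + 12), as required.
Σ_(k=3)^(12) t_k = s_(13) − s_(3) = -13/12 − (-2/3) = -5/12.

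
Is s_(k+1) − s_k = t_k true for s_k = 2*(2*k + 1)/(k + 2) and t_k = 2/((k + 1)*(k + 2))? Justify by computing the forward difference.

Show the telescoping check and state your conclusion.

Invalid: residual 4*k/(k**3 + 6*k**2 + 11*k + 6) ≠ 0.

s_(k+1) = 2*(2*k + 3)/(k + 3)
s_(k+1) − s_k = 6/(k**2 + 5*k + 6)
(s_(k+1) − s_k) − t_k = 4*k/(k**3 + 6*k**2 + 11*k + 6)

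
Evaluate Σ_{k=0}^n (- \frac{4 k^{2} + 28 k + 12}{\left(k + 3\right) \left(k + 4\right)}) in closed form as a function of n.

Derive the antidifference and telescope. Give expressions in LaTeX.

Ratio r(k) = (k + 3)*(7*k + (k + 1)**2 + 10)/((k + 5)*(k**2 + 7*k + 3)).
Factor: A=k + 3; B=k + 5; C=k**2 + 7*k + 3.
Need (k + 3)·f(k+1) − (k + 4)·f(k) = k**2 + 7*k + 3.
From deg A=1, deg B=1, deg C=2: d=2.
Match coefficients ⇒ f(k) = k**2.
Certificate R = B(k−1)f/C = k**2*(k + 4)/(k**2 + 7*k + 3) gives s_k = -4*k**2/(k + 3).
Δs = 4*(-k**2 - 7*k - 3)/(k**2 + 7*k + 12), as required.
s_(n+1) = 4*(-n**2 - 2*n - 1)/(n + 4) and s_(0) = 0, so S(n) = 4*(-n**2 - 2*n - 1)/(n + 4).

S(n) = \frac{4 \left(- n^{2} - 2 n - 1\right)}{n + 4}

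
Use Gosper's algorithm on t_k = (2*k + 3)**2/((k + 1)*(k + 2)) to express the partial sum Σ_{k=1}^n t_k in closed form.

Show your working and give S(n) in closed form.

S(n) = n*(8*n + 17)/(2*(n + 2))

Ratio r(k) = (k + 1)*(2*k + 5)**2/((k + 3)*(2*k + 3)**2).
Factor: A=k + 1; B=k + 3; C=k**2 + 3*k + 9/4.
Key eq: (k + 1)·f(k+1) = (k + 2)·f(k) + (k**2 + 3*k + 9/4).
d = 2 from the (1,1,2) case.
A polynomial solution: f(k) = k*(4*k + 5)/4.
R(k) = B(k−1)·f(k)/C(k) = k*(k + 2)*(4*k + 5)/(2*k + 3)**2; s_k = R·t_k = k*(4*k + 5)/(k + 1).
Check: Δs_k = (4*k**2 + 12*k + 9)/(k**2 + 3*k + 2). ✓
s_(n+1) = (4*n**2 + 13*n + 9)/(n + 2) and s_(1) = 9/2, so S(n) = n*(8*n + 17)/(2*(n + 2)).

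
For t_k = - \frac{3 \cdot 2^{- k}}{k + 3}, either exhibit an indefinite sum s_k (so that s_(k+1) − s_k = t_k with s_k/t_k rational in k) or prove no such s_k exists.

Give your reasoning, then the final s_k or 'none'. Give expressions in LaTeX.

none (Gosper's algorithm certifies no s_k)

Ratio r(k) = (k + 3)/(2*(k + 4)).
Gosper form: A/B · C(k+1)/C(k) with A=k/2 + 3/2, B=k + 4, C=1.
Solve (k/2 + 3/2)·f(k+1) − (k + 3)·f(k) = 1.
From deg A=1, deg B=1, deg C=0: d=-1.
Negative degree bound (-1): no f exists, t_k not Gosper-summable.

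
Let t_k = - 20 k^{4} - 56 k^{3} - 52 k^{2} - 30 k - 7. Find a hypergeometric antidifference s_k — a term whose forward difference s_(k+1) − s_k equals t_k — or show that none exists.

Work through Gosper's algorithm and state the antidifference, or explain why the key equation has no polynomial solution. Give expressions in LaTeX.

Compute t_(k+1)/t_k: get (20*k**4 + 136*k**3 + 340*k**2 + 382*k + 165)/(20*k**4 + 56*k**3 + 52*k**2 + 30*k + 7).
A = 1, B = 1, C = k**4 + 14*k**3/5 + 13*k**2/5 + 3*k/2 + 7/20.
f must satisfy (1)·f(k+1) − (1)·f(k) = k**4 + 14*k**3/5 + 13*k**2/5 + 3*k/2 + 7/20.
Degrees (0,0,4) ⇒ d ≤ 5.
A polynomial solution: f(k) = k**2*(4*k**3 + 4*k**2 - 4*k + 3)/20.
R(k) = B(k−1)·f(k)/C(k) = k**2*(4*k**3 + 4*k**2 - 4*k + 3)/(20*k**4 + 56*k**3 + 52*k**2 + 30*k + 7); s_k = R·t_k = k**2*(-4*k**3 - 4*k**2 + 4*k - 3).
Verify: -20*k**4 - 56*k**3 - 52*k**2 - 30*k - 7 matches t_k.

s_k = k^{2} \left(- 4 k^{3} - 4 k^{2} + 4 k - 3\right)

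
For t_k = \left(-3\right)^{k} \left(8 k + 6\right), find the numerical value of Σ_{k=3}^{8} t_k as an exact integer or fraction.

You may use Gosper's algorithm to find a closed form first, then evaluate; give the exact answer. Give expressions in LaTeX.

Σ = 354132

Ratio r(k) = 3*(-4*k - 7)/(4*k + 3).
A = -3, B = 1, C = k + 3/4.
Solve (-3)·f(k+1) − (1)·f(k) = k + 3/4.
Degrees (0,0,1) ⇒ d ≤ 1.
Coefficient equations give f(k) = -k/4.
Get s_k = R·t_k = -2*(-3)**k*k with R(k) = B(k−1)f(k)/C(k) = -k/(4*k + 3).
Verify: (-3)**k*(8*k + 6) matches t_k.
Sum = s_(9) − s_(3); s_(9) = 354294, s_(3) = 162 ⇒ 354132.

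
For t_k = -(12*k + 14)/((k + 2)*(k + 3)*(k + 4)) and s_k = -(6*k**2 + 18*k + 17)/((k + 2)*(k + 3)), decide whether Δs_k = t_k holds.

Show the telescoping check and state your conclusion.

s_(k+1) = (-18*k - 6*(k + 1)**2 - 35)/((k + 3)*(k + 4))
s_(k+1) − s_k = 2*(-6*k - 7)/(k**3 + 9*k**2 + 26*k + 24)
(s_(k+1) − s_k) − t_k = 0

Valid — Δs_k = t_k.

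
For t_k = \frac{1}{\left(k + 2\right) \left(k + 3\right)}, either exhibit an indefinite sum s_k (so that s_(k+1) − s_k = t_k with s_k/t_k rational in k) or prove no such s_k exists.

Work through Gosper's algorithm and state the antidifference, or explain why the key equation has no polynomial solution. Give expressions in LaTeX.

The ratio is (k + 2)/(k + 4).
Gosper form: A/B · C(k+1)/C(k) with A=k + 2, B=k + 4, C=1.
Set up (k + 2)·f(k+1) − (k + 3)·f(k) − (1) = 0.
Degrees (1,1,0) ⇒ d ≤ 1.
A polynomial solution: f(k) = k/2.
Then R = B(k−1)f/C = k*(k + 3)/2, so s_k = R(k)·t_k = k/(2*(k + 2)).
Check: Δs_k = 1/(k**2 + 5*k + 6). ✓

s_k = \frac{k}{2 \left(k + 2\right)}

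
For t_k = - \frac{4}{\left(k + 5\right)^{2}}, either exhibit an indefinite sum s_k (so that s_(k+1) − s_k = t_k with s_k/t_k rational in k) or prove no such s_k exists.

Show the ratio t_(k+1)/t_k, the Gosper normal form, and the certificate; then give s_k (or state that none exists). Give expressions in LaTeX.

Step 1: r(k) = (k + 5)**2/(k + 6)**2.
Factor: A=k**2 + 10*k + 25; B=k**2 + 12*k + 36; C=1.
Set up (k**2 + 10*k + 25)·f(k+1) − (k**2 + 10*k + 25)·f(k) − (1) = 0.
deg f ≤ 0 (via 2,2,0).
Put f(k) = c0: A·f(k+1) − B(k−1)·f(k) − C = -1; need -1 = 0 — inconsistent ⇒ no f, not summable.

none (Gosper's algorithm certifies no s_k)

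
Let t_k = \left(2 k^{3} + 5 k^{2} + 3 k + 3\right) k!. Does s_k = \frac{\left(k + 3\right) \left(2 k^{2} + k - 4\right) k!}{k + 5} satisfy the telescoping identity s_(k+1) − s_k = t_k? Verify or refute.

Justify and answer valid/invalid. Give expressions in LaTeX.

s_(k+1) = (k + 4)*(2*k**2 + 5*k - 1)*factorial(k + 1)/(k + 6)
s_(k+1) − s_k = (2*k**5 + 23*k**4 + 88*k**3 + 134*k**2 + 89*k + 52)*factorial(k)/((k + 5)*(k + 6))
(s_(k+1) − s_k) − t_k = -2*(2*k**4 + 15*k**3 + 26*k**2 + 17*k + 19)*factorial(k)/((k + 5)*(k + 6))

Invalid: residual - \frac{2 \left(2 k^{4} + 15 k^{3} + 26 k^{2} + 17 k + 19\right) k!}{\left(k + 5\right) \left(k + 6\right)} ≠ 0.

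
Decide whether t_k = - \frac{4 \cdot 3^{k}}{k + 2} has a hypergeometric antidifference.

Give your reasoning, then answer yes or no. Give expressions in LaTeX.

No. Not Gosper-summable.

Ratio r(k) = 3*(k + 2)/(k + 3).
Normal form (A,B,C) = (3*k + 6, k + 3, 1).
f must satisfy (3*k + 6)·f(k+1) − (k + 2)·f(k) = 1.
Degrees (1,1,0) ⇒ d ≤ -1.
d = -1 < 0 ⇒ no nonzero polynomial f; not summable.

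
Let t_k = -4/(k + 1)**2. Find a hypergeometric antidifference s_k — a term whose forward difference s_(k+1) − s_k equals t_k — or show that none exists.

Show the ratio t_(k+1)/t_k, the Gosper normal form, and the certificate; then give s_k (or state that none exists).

The ratio is (k + 1)**2/(k + 2)**2.
Take A(k)=k**2 + 2*k + 1, B(k)=k**2 + 4*k + 4, C(k)=1.
Set up (k**2 + 2*k + 1)·f(k+1) − (k**2 + 2*k + 1)·f(k) − (1) = 0.
deg f ≤ 0 (via 2,2,0).
f = c0 ⇒ A·f(k+1) − B(k−1)·f(k) − C = -1. The system {-1 = 0} is inconsistent; no antidifference.

not Gosper-summable; s_k does not exist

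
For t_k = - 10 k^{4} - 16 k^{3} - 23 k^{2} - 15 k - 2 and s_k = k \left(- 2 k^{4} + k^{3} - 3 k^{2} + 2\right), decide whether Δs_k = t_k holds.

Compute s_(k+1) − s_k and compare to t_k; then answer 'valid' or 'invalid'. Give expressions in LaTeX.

Valid: the claim telescopes to t_k.

s_(k+1) = -(k + 1)*(2*(k + 1)**4 - (k + 1)**3 + 3*(k + 1)**2 - 2)
s_(k+1) − s_k = -10*k**4 - 16*k**3 - 23*k**2 - 15*k - 2
(s_(k+1) − s_k) − t_k = 0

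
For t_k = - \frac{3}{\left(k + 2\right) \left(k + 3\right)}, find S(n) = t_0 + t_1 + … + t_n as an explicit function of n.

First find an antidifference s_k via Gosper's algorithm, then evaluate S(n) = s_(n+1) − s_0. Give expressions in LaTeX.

Step 1: r(k) = (k + 2)/(k + 4).
Gosper form: A/B · C(k+1)/C(k) with A=k + 2, B=k + 4, C=1.
Set up (k + 2)·f(k+1) − (k + 3)·f(k) − (1) = 0.
Bound: deg f ≤ 1.
A polynomial solution: f(k) = k/2.
Get s_k = R·t_k = -3*k/(2*k + 4) with R(k) = B(k−1)f(k)/C(k) = k*(k + 3)/2.
s_(k+1) − s_k = -3/(k**2 + 5*k + 6) = t_k.
Evaluate: s_(n+1) = 3*(-n - 1)/(2*(n + 3)); subtract s_(0) = 0 ⇒ S(n) = 3*(-n - 1)/(2*(n + 3)).

S(n) = \frac{3 \left(- n - 1\right)}{2 \left(n + 3\right)}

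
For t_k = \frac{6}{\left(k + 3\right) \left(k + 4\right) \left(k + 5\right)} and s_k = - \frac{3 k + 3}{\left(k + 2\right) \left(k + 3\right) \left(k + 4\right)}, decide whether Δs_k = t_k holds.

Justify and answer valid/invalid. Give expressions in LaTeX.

Invalid: residual - \frac{9}{k^{4} + 14 k^{3} + 71 k^{2} + 154 k + 120} ≠ 0.

s_(k+1) = 3*(-k - 2)/((k + 3)*(k + 4)*(k + 5))
s_(k+1) − s_k = 3*(2*k + 1)/(k**4 + 14*k**3 + 71*k**2 + 154*k + 120)
(s_(k+1) − s_k) − t_k = -9/(k**4 + 14*k**3 + 71*k**2 + 154*k + 120)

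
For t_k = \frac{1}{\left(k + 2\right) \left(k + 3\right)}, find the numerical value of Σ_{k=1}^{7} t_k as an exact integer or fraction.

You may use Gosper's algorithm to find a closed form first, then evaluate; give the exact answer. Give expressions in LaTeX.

The ratio is (k + 2)/(k + 4).
Gosper form: A/B · C(k+1)/C(k) with A=k + 2, B=k + 4, C=1.
f must satisfy (k + 2)·f(k+1) − (k + 3)·f(k) = 1.
d = 1 from the (1,1,0) case.
Coefficient equations give f(k) = k/2.
So s_k = (B(k−1)f/C)·t_k = (k*(k + 3)/2)·t_k = k/(2*(k + 2)).
Δs = 1/(k**2 + 5*k + 6), as required.
Evaluate s at k=8 and k=1: 2/5 and 1/6; difference 7/30.

Σ = 7/30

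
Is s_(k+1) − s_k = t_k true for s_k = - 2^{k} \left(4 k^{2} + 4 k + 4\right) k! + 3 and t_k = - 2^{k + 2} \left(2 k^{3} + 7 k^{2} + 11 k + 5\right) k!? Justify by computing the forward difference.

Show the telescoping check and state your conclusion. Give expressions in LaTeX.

valid (s_(k+1) − s_k reduces to t_k)

s_(k+1) = -2**(k + 1)*(4*k + 4*(k + 1)**2 + 8)*factorial(k + 1) + 3
s_(k+1) − s_k = -2**(k + 2)*(2*k**3 + 7*k**2 + 11*k + 5)*factorial(k)
(s_(k+1) − s_k) − t_k = 0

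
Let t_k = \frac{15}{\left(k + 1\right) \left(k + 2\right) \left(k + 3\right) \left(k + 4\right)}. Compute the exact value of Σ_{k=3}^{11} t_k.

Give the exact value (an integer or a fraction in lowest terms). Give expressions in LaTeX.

Compute t_(k+1)/t_k: get (k + 1)/(k + 5).
Factor: A=k + 1; B=k + 5; C=1.
f must satisfy (k + 1)·f(k+1) − (k + 4)·f(k) = 1.
From deg A=1, deg B=1, deg C=0: d=3.
Match coefficients ⇒ f(k) = k*(k**2 + 6*k + 11)/18.
Get s_k = R·t_k = 5*k*(k**2 + 6*k + 11)/(6*(k + 1)*(k + 2)*(k + 3)) with R(k) = B(k−1)f(k)/C(k) = k*(k + 4)*(k**2 + 6*k + 11)/18.
Check: Δs_k = 15/(k**4 + 10*k**3 + 35*k**2 + 50*k + 24). ✓
Σ_(k=3)^(11) t_k = s_(12) − s_(3) = 227/273 − (19/24) = 29/728.

Σ = 29/728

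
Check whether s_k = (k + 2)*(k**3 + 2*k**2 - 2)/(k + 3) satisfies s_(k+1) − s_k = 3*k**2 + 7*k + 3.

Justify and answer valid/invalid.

Invalid: residual (-2*k**3 - 14*k**2 - 24*k - 11)/(k**2 + 7*k + 12) ≠ 0.

s_(k+1) = (k + 3)*((k + 1)**3 + 2*(k + 1)**2 - 2)/(k + 4)
s_(k+1) − s_k = (3*k**4 + 26*k**3 + 74*k**2 + 81*k + 25)/(k**2 + 7*k + 12)
(s_(k+1) − s_k) − t_k = (-2*k**3 - 14*k**2 - 24*k - 11)/(k**2 + 7*k + 12)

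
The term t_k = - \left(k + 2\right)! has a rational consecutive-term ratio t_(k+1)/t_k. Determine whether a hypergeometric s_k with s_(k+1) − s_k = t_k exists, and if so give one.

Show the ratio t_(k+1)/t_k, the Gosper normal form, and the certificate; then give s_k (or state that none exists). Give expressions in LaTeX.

Compute t_(k+1)/t_k: get k + 3.
Normal form (A,B,C) = (k + 3, 1, 1).
Key eq: (k + 3)·f(k+1) = (1)·f(k) + (1).
deg f ≤ -1 (via 1,0,0).
Negative degree bound (-1): no f exists, t_k not Gosper-summable.

none (Gosper's algorithm certifies no s_k)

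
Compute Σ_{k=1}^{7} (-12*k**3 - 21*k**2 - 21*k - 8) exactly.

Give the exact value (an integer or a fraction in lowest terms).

r(k) = (12*k**3 + 57*k**2 + 99*k + 62)/(12*k**3 + 21*k**2 + 21*k + 8) after simplifying.
Normal form (A,B,C) = (1, 1, k**3 + 7*k**2/4 + 7*k/4 + 2/3).
Need (1)·f(k+1) − (1)·f(k) = k**3 + 7*k**2/4 + 7*k/4 + 2/3.
Bound: deg f ≤ 4.
Match coefficients ⇒ f(k) = k*(3*k + 1)*(k**2 + 1)/12.
Get s_k = R·t_k = k*(-3*k**3 - k**2 - 3*k - 1) with R(k) = B(k−1)f(k)/C(k) = k*(3*k + 1)*(k**2 + 1)/(12*k**3 + 21*k**2 + 21*k + 8).
Check: Δs_k = -12*k**3 - 21*k**2 - 21*k - 8. ✓
Sum = s_(8) − s_(1); s_(8) = -13000, s_(1) = -8 ⇒ -12992.

Σ = -12992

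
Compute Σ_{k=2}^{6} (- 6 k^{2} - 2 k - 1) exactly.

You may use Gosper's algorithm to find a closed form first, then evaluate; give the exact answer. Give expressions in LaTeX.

Σ = -585

t_(k+1)/t_k = (6*k**2 + 14*k + 9)/(6*k**2 + 2*k + 1).
Normal form (A,B,C) = (1, 1, k**2 + k/3 + 1/6).
Solve (1)·f(k+1) − (1)·f(k) = k**2 + k/3 + 1/6.
deg f ≤ 3 (via 0,0,2).
Match coefficients ⇒ f(k) = k*(2*k**2 - 2*k + 1)/6.
Certificate R = B(k−1)f/C = k*(2*k**2 - 2*k + 1)/(6*k**2 + 2*k + 1) gives s_k = k*(-2*k**2 + 2*k - 1).
Δs = -6*k**2 - 2*k - 1, as required.
Sum = s_(7) − s_(2); s_(7) = -595, s_(2) = -10 ⇒ -585.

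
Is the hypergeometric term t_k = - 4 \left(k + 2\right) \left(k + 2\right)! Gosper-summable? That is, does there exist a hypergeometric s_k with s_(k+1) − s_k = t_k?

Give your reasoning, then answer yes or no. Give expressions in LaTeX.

t_(k+1)/t_k = (k + 3)**2/(k + 2).
Normal form (A,B,C) = (k + 3, 1, k + 2).
Key eq: (k + 3)·f(k+1) = (1)·f(k) + (k + 2).
Degrees (1,0,1) ⇒ d ≤ 0.
Match coefficients ⇒ f(k) = 1.
Certificate R = B(k−1)f/C = 1/(k + 2) gives s_k = -4*factorial(k + 2).
Δs = -4*(k + 2)*factorial(k + 2), as required.

Yes. s_k = - 4 \left(k + 2\right)!.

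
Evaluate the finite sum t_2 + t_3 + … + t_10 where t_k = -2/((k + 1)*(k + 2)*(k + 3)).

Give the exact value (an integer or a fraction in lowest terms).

Σ = -1/13

The ratio is (k + 1)/(k + 4).
Gosper form: A/B · C(k+1)/C(k) with A=k + 1, B=k + 4, C=1.
Need (k + 1)·f(k+1) − (k + 3)·f(k) = 1.
Bound: deg f ≤ 2.
Coefficient equations give f(k) = k*(k + 3)/4.
Then R = B(k−1)f/C = k*(k + 3)**2/4, so s_k = R(k)·t_k = k*(-k - 3)/(2*(k + 1)*(k + 2)).
Δs = -2/(k**3 + 6*k**2 + 11*k + 6), as required.
Telescoping: Σ = s_(11) − s_(2) = -77/156 − (-5/12) = -1/13.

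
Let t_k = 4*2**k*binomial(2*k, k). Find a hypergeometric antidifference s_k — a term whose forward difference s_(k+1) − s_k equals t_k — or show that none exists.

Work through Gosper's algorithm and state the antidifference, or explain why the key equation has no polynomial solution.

t_(k+1)/t_k = 4*(2*k + 1)/(k + 1).
So A=8*k + 4 and B=k + 1, with C=1.
f must satisfy (8*k + 4)·f(k+1) − (k)·f(k) = 1.
From deg A=1, deg B=1, deg C=0: d=-1.
Negative degree bound (-1): no f exists, t_k not Gosper-summable.

none (Gosper's algorithm certifies no s_k)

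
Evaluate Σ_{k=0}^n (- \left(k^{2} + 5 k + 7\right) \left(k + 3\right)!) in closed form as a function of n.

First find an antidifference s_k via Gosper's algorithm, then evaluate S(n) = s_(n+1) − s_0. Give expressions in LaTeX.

S(n) = - n \left(n + 4\right)! - 2 \left(n + 4\right)! + 6

t_(k+1)/t_k = (k + 4)*(5*k + (k + 1)**2 + 12)/(k**2 + 5*k + 7).
Factor: A=k + 4; B=1; C=k**2 + 5*k + 7.
Need (k + 4)·f(k+1) − (1)·f(k) = k**2 + 5*k + 7.
deg f ≤ 1 (via 1,0,2).
A polynomial solution: f(k) = k + 1.
R(k) = B(k−1)·f(k)/C(k) = (k + 1)/(k**2 + 5*k + 7); s_k = R·t_k = -(k + 1)*factorial(k + 3).
s_(k+1) − s_k = -(k**2 + 5*k + 7)*factorial(k + 3) = t_k.
Telescope: S(n) = s_(n+1) − s_(0) = -(n + 2)*factorial(n + 4) − (-6) = -n*factorial(n + 4) - 2*factorial(n + 4) + 6.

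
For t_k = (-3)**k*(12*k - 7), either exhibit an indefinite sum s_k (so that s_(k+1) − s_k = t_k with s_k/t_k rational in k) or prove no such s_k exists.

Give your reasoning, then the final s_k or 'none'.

s_k = (-3)**k*(4 - 3*k)

r(k) = 3*(-12*k - 5)/(12*k - 7) after simplifying.
Factor: A=-3; B=1; C=k - 7/12.
f must satisfy (-3)·f(k+1) − (1)·f(k) = k - 7/12.
deg f ≤ 1 (via 0,0,1).
A polynomial solution: f(k) = -(3*k - 4)/12.
Then R = B(k−1)f/C = -(3*k - 4)/(12*k - 7), so s_k = R(k)·t_k = (-3)**k*(4 - 3*k).
Check: Δs_k = (-3)**k*(12*k - 7). ✓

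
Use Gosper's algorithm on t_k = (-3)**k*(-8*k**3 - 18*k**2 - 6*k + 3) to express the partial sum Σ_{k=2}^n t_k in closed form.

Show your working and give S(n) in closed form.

S(n) = -6*(-3)**n*n**3 - 18*(-3)**n*n**2 - 9*(-3)**n*n + 3*(-3)**n - 90

Step 1: r(k) = 3*(-8*k**3 - 42*k**2 - 66*k - 29)/(8*k**3 + 18*k**2 + 6*k - 3).
Factor: A=-3; B=1; C=k**3 + 9*k**2/4 + 3*k/4 - 3/8.
f must satisfy (-3)·f(k+1) − (1)·f(k) = k**3 + 9*k**2/4 + 3*k/4 - 3/8.
Degrees (0,0,3) ⇒ d ≤ 3.
Solve for f: f(k) = -k*(2*k**2 - 3)/8 (degree 3 ≤ 3).
Then R = B(k−1)f/C = -k*(2*k**2 - 3)/(8*k**3 + 18*k**2 + 6*k - 3), so s_k = R(k)·t_k = (-3)**k*k*(2*k**2 - 3).
Verify: (-3)**k*(-8*k**3 - 18*k**2 - 6*k + 3) matches t_k.
Σ_(k=2)^n t_k = s_(n+1) − s_(2) = ((-3)**(n + 1)*(2*n**3 + 6*n**2 + 3*n - 1)) − (90), i.e. -6*(-3)**n*n**3 - 18*(-3)**n*n**2 - 9*(-3)**n*n + 3*(-3)**n - 90.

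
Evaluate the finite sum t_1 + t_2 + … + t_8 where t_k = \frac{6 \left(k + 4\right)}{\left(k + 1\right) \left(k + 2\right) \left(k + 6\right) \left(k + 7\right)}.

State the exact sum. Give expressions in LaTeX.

Σ = 34/175

r(k) = (k + 1)*(k + 5)*(k + 6)/((k + 3)*(k + 4)*(k + 8)) after simplifying.
Normal form (A,B,C) = (k + 1, k + 8, k**4 + 16*k**3 + 95*k**2 + 248*k + 240).
Set up (k + 1)·f(k+1) − (k + 7)·f(k) − (k**4 + 16*k**3 + 95*k**2 + 248*k + 240) = 0.
deg f ≤ 6 (via 1,1,4).
Coefficient equations give f(k) = k*(k + 2)*(k + 3)*(k + 4)*(k + 5)*(k + 7)/12.
Get s_k = R·t_k = k*(k + 7)/(2*(k**2 + 7*k + 6)) with R(k) = B(k−1)f(k)/C(k) = k*(k + 2)*(k + 7)**2/(12*(k + 4)).
s_(k+1) − s_k = 6*(k + 4)/(k**4 + 16*k**3 + 83*k**2 + 152*k + 84) = t_k.
Sum = s_(9) − s_(1); s_(9) = 12/25, s_(1) = 2/7 ⇒ 34/175.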